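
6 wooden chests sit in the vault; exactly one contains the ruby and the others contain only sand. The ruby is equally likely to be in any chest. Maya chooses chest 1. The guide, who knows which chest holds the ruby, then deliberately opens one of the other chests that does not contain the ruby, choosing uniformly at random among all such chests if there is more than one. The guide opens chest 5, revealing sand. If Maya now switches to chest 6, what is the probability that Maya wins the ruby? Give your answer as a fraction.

Condition on the true location of the ruby.
If it is in chest 1 (prior 1/6): the guide has 5 equally likely choices, so probability 1/5; weight (1/6)·(1/5) = 1/30.
If it is in any of chests 2, 3, 4, and 6 (prior 1/6 each): the guide has 4 equally likely choices, so probability 1/4; weight (1/6)·(1/4) = 1/24 each.
If it is in chest 5 (prior 1/6): the guide opened chest 5, so this case is ruled out; weight (1/6)·0 = 0.
The weights sum to 1/5.
So P(the ruby in chest 6 | the guide opened chest 5) = (1/24) / (1/5) = 5/24.

5/24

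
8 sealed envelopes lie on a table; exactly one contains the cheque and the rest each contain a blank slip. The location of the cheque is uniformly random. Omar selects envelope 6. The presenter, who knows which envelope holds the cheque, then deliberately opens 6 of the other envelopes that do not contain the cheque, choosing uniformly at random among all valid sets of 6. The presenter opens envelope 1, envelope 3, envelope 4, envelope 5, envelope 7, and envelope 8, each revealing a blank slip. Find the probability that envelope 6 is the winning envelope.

Consider each possible location of the cheque in turn.
If it is in any of envelopes 1, 3, 4, 5, 7, and 8 (prior 1/8 each): that envelope was opened and seen not to hold the prize — ruled out; weight (1/8)·0 = 0 each.
If it is in envelope 2 (prior 1/8): the presenter has no choice, probability 1; weight (1/8)·1 = 1/8.
If it is in envelope 6 (prior 1/8): the presenter has 7 equally likely choices, so probability 1/7; weight (1/8)·(1/7) = 1/56.
The weights sum to 1/7.
So P(the cheque in envelope 6 | the presenter opened envelope 1, envelope 3, envelope 4, envelope 5, envelope 7, and envelope 8) = (1/56) / (1/7) = 1/8.

1/8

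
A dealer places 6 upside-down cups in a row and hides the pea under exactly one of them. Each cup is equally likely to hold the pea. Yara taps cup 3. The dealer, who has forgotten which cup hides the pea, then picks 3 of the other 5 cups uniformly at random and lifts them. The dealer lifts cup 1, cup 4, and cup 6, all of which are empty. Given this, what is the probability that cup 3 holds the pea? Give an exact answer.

1/3

Because the dealer chose which cups to lift without knowing where the pea is, the choice is independent of the prize location. Learning that none of the 3 opened cups holds the pea simply rules out those 3 locations and leaves the remaining 3 cups still equally likely by symmetry.
So P(the pea under cup 3) = 1/3.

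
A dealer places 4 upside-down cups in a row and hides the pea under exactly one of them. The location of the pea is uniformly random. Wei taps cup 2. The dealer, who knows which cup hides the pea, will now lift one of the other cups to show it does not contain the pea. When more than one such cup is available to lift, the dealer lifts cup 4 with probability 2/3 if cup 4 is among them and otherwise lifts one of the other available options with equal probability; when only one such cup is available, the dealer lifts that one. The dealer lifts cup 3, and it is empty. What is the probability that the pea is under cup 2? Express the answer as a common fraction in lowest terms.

Apply Bayes' rule, conditioning on where the pea actually is.
If it is under cup 1 (prior 1/4): cup 4 is available but not opened, probability 1/3; weight (1/4)·(1/3) = 1/12.
If it is under cup 2 (prior 1/4): cup 4 is available but not opened; cup 3 gets probability (1 − 2/3)/2 = 1/6; weight (1/4)·(1/6) = 1/24.
If it is under cup 3 (prior 1/4): the dealer opened cup 3, so this case is ruled out; weight (1/4)·0 = 0.
If it is under cup 4 (prior 1/4): cup 4 holds the prize so is unavailable; the dealer chooses uniformly among the 2 others, probability 1/2; weight (1/4)·(1/2) = 1/8.
The weights sum to 1/4.
So P(the pea under cup 2 | the dealer opened cup 3) = (1/24) / (1/4) = 1/6.

1/6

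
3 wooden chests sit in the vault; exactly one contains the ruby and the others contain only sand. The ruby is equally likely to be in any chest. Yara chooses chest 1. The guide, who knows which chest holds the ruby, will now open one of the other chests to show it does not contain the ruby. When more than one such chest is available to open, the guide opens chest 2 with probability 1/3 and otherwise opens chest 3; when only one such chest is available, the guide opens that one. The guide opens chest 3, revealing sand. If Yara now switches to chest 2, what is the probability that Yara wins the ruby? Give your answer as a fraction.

3/5

Condition on the true location of the ruby.
If it is in chest 1 (prior 1/3): chest 2 is available but not opened, probability 2/3; weight (1/3)·(2/3) = 2/9.
If it is in chest 2 (prior 1/3): only chest 3 is available, probability 1; weight (1/3)·1 = 1/3.
If it is in chest 3 (prior 1/3): the guide opened chest 3, so this case is ruled out; weight (1/3)·0 = 0.
The weights sum to 5/9.
So P(the ruby in chest 2 | the guide opened chest 3) = (1/3) / (5/9) = 3/5.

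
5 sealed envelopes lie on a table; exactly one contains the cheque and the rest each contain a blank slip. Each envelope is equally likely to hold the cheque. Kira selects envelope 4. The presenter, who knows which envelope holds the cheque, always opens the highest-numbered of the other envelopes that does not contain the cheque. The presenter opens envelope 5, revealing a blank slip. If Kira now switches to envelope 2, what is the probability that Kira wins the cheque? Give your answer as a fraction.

Apply Bayes' rule, conditioning on where the cheque actually is.
If it is in any of envelopes 1, 2, 3, and 4 (prior 1/5 each): envelope 5 is the highest-numbered option available, probability 1; weight (1/5)·1 = 1/5 each.
If it is in envelope 5 (prior 1/5): the presenter opened envelope 5, so this case is ruled out; weight (1/5)·0 = 0.
The weights sum to 4/5.
So P(the cheque in envelope 2 | the presenter opened envelope 5) = (1/5) / (4/5) = 1/4.

1/4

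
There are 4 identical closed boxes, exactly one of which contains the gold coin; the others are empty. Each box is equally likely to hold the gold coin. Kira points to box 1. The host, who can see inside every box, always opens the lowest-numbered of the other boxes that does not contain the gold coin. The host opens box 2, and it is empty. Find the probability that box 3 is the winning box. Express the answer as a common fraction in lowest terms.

1/3

Condition on the true location of the gold coin.
If it is in any of boxes 1, 3, and 4 (prior 1/4 each): box 2 is the lowest-numbered option available, probability 1; weight (1/4)·1 = 1/4 each.
If it is in box 2 (prior 1/4): the host opened box 2, so this case is ruled out; weight (1/4)·0 = 0.
The weights sum to 3/4.
So P(the gold coin in box 3 | the host opened box 2) = (1/4) / (3/4) = 1/3.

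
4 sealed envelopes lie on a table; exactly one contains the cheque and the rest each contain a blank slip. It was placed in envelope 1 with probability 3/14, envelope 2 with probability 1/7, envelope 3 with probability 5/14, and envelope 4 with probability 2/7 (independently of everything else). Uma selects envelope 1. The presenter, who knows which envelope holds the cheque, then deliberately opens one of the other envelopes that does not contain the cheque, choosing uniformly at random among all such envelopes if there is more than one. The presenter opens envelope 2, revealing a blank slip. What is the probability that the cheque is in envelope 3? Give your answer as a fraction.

5/11

Condition on the true location of the cheque.
If it is in envelope 1 (prior 3/14): the presenter has 3 equally likely choices, so probability 1/3; weight (3/14)·(1/3) = 1/14.
If it is in envelope 2 (prior 1/7): the presenter opened envelope 2, so this case is ruled out; weight (1/7)·0 = 0.
If it is in envelope 3 (prior 5/14): the presenter has 2 equally likely choices, so probability 1/2; weight (5/14)·(1/2) = 5/28.
If it is in envelope 4 (prior 2/7): the presenter has 2 equally likely choices, so probability 1/2; weight (2/7)·(1/2) = 1/7.
The weights sum to 11/28.
So P(the cheque in envelope 3 | the presenter opened envelope 2) = (5/28) / (11/28) = 5/11.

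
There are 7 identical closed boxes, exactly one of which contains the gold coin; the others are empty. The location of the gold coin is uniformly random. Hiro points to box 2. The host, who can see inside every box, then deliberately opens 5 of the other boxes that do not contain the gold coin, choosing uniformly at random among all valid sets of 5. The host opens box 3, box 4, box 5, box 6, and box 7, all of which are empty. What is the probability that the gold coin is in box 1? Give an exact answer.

Apply Bayes' rule, conditioning on where the gold coin actually is.
If it is in box 1 (prior 1/7): the host has no choice, probability 1; weight (1/7)·1 = 1/7.
If it is in box 2 (prior 1/7): the host has 6 equally likely choices, so probability 1/6; weight (1/7)·(1/6) = 1/42.
If it is in any of boxes 3, 4, 5, 6, and 7 (prior 1/7 each): that box was opened and seen not to hold the prize — ruled out; weight (1/7)·0 = 0 each.
The weights sum to 1/6.
So P(the gold coin in box 1 | the host opened box 3, box 4, box 5, box 6, and box 7) = (1/7) / (1/6) = 6/7.

6/7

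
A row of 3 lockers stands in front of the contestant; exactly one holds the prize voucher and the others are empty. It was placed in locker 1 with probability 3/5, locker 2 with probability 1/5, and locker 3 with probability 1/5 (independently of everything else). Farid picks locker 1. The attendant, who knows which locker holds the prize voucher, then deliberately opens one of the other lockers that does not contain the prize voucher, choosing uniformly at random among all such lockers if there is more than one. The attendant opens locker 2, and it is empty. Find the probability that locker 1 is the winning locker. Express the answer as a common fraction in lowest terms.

3/5

Condition on the true location of the prize voucher.
If it is in locker 1 (prior 3/5): the attendant has 2 equally likely choices, so probability 1/2; weight (3/5)·(1/2) = 3/10.
If it is in locker 2 (prior 1/5): the attendant opened locker 2, so this case is ruled out; weight (1/5)·0 = 0.
If it is in locker 3 (prior 1/5): the attendant has no choice, probability 1; weight (1/5)·1 = 1/5.
The weights sum to 1/2.
So P(the prize voucher in locker 1 | the attendant opened locker 2) = (3/10) / (1/2) = 3/5.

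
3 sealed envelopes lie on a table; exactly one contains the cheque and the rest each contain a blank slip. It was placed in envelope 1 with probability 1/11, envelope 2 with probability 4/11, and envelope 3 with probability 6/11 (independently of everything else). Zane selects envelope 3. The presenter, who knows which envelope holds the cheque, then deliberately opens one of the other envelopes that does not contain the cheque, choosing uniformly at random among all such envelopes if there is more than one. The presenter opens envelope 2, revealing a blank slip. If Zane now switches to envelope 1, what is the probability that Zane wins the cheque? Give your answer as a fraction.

1/4

Condition on the true location of the cheque.
If it is in envelope 1 (prior 1/11): the presenter has no choice, probability 1; weight (1/11)·1 = 1/11.
If it is in envelope 2 (prior 4/11): the presenter opened envelope 2, so this case is ruled out; weight (4/11)·0 = 0.
If it is in envelope 3 (prior 6/11): the presenter has 2 equally likely choices, so probability 1/2; weight (6/11)·(1/2) = 3/11.
The weights sum to 4/11.
So P(the cheque in envelope 1 | the presenter opened envelope 2) = (1/11) / (4/11) = 1/4.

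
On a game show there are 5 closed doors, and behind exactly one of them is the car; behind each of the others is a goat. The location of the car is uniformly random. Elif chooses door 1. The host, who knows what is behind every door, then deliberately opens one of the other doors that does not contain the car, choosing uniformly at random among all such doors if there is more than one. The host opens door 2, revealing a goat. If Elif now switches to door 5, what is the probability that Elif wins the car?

4/15

Consider each possible location of the car in turn.
If it is behind door 1 (prior 1/5): the host has 4 equally likely choices, so probability 1/4; weight (1/5)·(1/4) = 1/20.
If it is behind door 2 (prior 1/5): the host opened door 2, so this case is ruled out; weight (1/5)·0 = 0.
If it is behind any of doors 3, 4, and 5 (prior 1/5 each): the host has 3 equally likely choices, so probability 1/3; weight (1/5)·(1/3) = 1/15 each.
The weights sum to 1/4.
So P(the car behind door 5 | the host opened door 2) = (1/15) / (1/4) = 4/15.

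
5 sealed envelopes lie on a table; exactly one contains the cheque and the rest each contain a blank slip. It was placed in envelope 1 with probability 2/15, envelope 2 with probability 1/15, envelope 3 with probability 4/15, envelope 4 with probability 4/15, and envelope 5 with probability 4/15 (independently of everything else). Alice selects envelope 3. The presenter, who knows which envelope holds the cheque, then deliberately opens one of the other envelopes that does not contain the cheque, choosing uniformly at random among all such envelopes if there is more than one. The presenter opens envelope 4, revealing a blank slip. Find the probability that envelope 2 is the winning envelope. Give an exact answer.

Apply Bayes' rule, conditioning on where the cheque actually is.
If it is in envelope 1 (prior 2/15): the presenter has 3 equally likely choices, so probability 1/3; weight (2/15)·(1/3) = 2/45.
If it is in envelope 2 (prior 1/15): the presenter has 3 equally likely choices, so probability 1/3; weight (1/15)·(1/3) = 1/45.
If it is in envelope 3 (prior 4/15): the presenter has 4 equally likely choices, so probability 1/4; weight (4/15)·(1/4) = 1/15.
If it is in envelope 4 (prior 4/15): the presenter opened envelope 4, so this case is ruled out; weight (4/15)·0 = 0.
If it is in envelope 5 (prior 4/15): the presenter has 3 equally likely choices, so probability 1/3; weight (4/15)·(1/3) = 4/45.
The weights sum to 2/9.
So P(the cheque in envelope 2 | the presenter opened envelope 4) = (1/45) / (2/9) = 1/10.

1/10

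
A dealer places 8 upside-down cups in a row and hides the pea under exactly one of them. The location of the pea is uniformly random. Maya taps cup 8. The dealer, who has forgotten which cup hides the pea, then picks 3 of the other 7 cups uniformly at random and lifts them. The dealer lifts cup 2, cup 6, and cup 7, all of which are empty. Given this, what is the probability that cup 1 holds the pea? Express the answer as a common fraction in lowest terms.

1/5

Consider each possible location of the pea in turn.
If it is under any of cups 1, 3, 4, 5, and 8 (prior 1/8 each): the dealer picks exactly this set with probability 1/35 regardless, and none is the prize; weight (1/8)·(1/35) = 1/280 each.
If it is under any of cups 2, 6, and 7 (prior 1/8 each): that cup was opened and seen not to hold the prize — ruled out; weight (1/8)·0 = 0 each.
The weights sum to 1/56.
So P(the pea under cup 1 | the dealer opened cup 2, cup 6, and cup 7) = (1/280) / (1/56) = 1/5.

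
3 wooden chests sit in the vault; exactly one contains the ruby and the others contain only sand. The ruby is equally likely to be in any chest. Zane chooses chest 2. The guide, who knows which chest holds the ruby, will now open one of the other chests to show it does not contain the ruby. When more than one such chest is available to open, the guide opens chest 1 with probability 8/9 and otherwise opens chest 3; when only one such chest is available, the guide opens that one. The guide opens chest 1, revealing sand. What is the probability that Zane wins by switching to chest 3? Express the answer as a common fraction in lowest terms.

Consider each possible location of the ruby in turn.
If it is in chest 1 (prior 1/3): the guide opened chest 1, so this case is ruled out; weight (1/3)·0 = 0.
If it is in chest 2 (prior 1/3): chest 1 is available, opened with probability 8/9; weight (1/3)·(8/9) = 8/27.
If it is in chest 3 (prior 1/3): only chest 1 is available, probability 1; weight (1/3)·1 = 1/3.
The weights sum to 17/27.
So P(the ruby in chest 3 | the guide opened chest 1) = (1/3) / (17/27) = 9/17.

9/17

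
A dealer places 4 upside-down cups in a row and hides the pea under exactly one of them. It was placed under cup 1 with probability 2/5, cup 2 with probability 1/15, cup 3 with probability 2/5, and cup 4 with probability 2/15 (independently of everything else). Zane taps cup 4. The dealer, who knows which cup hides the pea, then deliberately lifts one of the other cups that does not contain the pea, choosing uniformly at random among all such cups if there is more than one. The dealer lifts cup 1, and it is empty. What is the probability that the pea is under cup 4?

4/25

Condition on the true location of the pea.
If it is under cup 1 (prior 2/5): the dealer opened cup 1, so this case is ruled out; weight (2/5)·0 = 0.
If it is under cup 2 (prior 1/15): the dealer has 2 equally likely choices, so probability 1/2; weight (1/15)·(1/2) = 1/30.
If it is under cup 3 (prior 2/5): the dealer has 2 equally likely choices, so probability 1/2; weight (2/5)·(1/2) = 1/5.
If it is under cup 4 (prior 2/15): the dealer has 3 equally likely choices, so probability 1/3; weight (2/15)·(1/3) = 2/45.
The weights sum to 5/18.
So P(the pea under cup 4 | the dealer opened cup 1) = (2/45) / (5/18) = 4/25.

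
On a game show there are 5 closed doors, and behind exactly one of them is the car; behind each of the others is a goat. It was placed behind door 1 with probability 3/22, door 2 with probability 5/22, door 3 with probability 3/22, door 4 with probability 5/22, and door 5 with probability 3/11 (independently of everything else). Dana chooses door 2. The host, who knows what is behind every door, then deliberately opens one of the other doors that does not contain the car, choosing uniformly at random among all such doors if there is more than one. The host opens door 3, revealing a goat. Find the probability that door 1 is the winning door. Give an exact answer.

Consider each possible location of the car in turn.
If it is behind door 1 (prior 3/22): the host has 3 equally likely choices, so probability 1/3; weight (3/22)·(1/3) = 1/22.
If it is behind door 2 (prior 5/22): the host has 4 equally likely choices, so probability 1/4; weight (5/22)·(1/4) = 5/88.
If it is behind door 3 (prior 3/22): the host opened door 3, so this case is ruled out; weight (3/22)·0 = 0.
If it is behind door 4 (prior 5/22): the host has 3 equally likely choices, so probability 1/3; weight (5/22)·(1/3) = 5/66.
If it is behind door 5 (prior 3/11): the host has 3 equally likely choices, so probability 1/3; weight (3/11)·(1/3) = 1/11.
The weights sum to 71/264.
So P(the car behind door 1 | the host opened door 3) = (1/22) / (71/264) = 12/71.

12/71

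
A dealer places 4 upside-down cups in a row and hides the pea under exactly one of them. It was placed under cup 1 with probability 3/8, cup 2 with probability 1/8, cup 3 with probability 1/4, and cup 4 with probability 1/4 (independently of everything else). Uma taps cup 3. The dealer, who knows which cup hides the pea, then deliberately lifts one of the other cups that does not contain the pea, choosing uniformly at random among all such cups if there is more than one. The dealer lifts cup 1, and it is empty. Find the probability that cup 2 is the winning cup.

Consider each possible location of the pea in turn.
If it is under cup 1 (prior 3/8): the dealer opened cup 1, so this case is ruled out; weight (3/8)·0 = 0.
If it is under cup 2 (prior 1/8): the dealer has 2 equally likely choices, so probability 1/2; weight (1/8)·(1/2) = 1/16.
If it is under cup 3 (prior 1/4): the dealer has 3 equally likely choices, so probability 1/3; weight (1/4)·(1/3) = 1/12.
If it is under cup 4 (prior 1/4): the dealer has 2 equally likely choices, so probability 1/2; weight (1/4)·(1/2) = 1/8.
The weights sum to 13/48.
So P(the pea under cup 2 | the dealer opened cup 1) = (1/16) / (13/48) = 3/13.

3/13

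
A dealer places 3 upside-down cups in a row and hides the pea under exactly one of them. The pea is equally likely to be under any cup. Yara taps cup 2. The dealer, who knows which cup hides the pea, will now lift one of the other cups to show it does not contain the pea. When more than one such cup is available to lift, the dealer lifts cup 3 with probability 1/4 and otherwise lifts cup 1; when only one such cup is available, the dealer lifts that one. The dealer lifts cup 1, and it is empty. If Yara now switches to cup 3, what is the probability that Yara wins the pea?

4/7

Apply Bayes' rule, conditioning on where the pea actually is.
If it is under cup 1 (prior 1/3): the dealer opened cup 1, so this case is ruled out; weight (1/3)·0 = 0.
If it is under cup 2 (prior 1/3): cup 3 is available but not opened, probability 3/4; weight (1/3)·(3/4) = 1/4.
If it is under cup 3 (prior 1/3): only cup 1 is available, probability 1; weight (1/3)·1 = 1/3.
The weights sum to 7/12.
So P(the pea under cup 3 | the dealer opened cup 1) = (1/3) / (7/12) = 4/7.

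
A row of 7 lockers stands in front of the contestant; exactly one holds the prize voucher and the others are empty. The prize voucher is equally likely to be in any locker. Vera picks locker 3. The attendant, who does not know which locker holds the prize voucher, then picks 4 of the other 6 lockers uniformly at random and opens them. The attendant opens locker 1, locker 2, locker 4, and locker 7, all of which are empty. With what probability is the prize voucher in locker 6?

1/3

Consider each possible location of the prize voucher in turn.
If it is in any of lockers 1, 2, 4, and 7 (prior 1/7 each): that locker was opened and seen not to hold the prize — ruled out; weight (1/7)·0 = 0 each.
If it is in any of lockers 3, 5, and 6 (prior 1/7 each): the attendant picks exactly this set with probability 1/15 regardless, and none is the prize; weight (1/7)·(1/15) = 1/105 each.
The weights sum to 1/35.
So P(the prize voucher in locker 6 | the attendant opened locker 1, locker 2, locker 4, and locker 7) = (1/105) / (1/35) = 1/3.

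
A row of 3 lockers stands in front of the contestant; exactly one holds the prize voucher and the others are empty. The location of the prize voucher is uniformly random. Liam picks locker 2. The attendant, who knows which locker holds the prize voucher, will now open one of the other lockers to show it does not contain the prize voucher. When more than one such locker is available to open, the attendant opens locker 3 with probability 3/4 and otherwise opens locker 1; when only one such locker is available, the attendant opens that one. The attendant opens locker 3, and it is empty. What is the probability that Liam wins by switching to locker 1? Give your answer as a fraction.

Condition on the true location of the prize voucher.
If it is in locker 1 (prior 1/3): only locker 3 is available, probability 1; weight (1/3)·1 = 1/3.
If it is in locker 2 (prior 1/3): locker 3 is available, opened with probability 3/4; weight (1/3)·(3/4) = 1/4.
If it is in locker 3 (prior 1/3): the attendant opened locker 3, so this case is ruled out; weight (1/3)·0 = 0.
The weights sum to 7/12.
So P(the prize voucher in locker 1 | the attendant opened locker 3) = (1/3) / (7/12) = 4/7.

4/7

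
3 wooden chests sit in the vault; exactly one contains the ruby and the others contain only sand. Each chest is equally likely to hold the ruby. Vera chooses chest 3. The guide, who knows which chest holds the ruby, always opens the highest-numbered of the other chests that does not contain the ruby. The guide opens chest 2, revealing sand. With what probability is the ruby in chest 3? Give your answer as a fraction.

1/2

Apply Bayes' rule, conditioning on where the ruby actually is.
If it is in either of chests 1 and 3 (prior 1/3 each): chest 2 is the highest-numbered option available, probability 1; weight (1/3)·1 = 1/3 each.
If it is in chest 2 (prior 1/3): the guide opened chest 2, so this case is ruled out; weight (1/3)·0 = 0.
The weights sum to 2/3.
So P(the ruby in chest 3 | the guide opened chest 2) = (1/3) / (2/3) = 1/2.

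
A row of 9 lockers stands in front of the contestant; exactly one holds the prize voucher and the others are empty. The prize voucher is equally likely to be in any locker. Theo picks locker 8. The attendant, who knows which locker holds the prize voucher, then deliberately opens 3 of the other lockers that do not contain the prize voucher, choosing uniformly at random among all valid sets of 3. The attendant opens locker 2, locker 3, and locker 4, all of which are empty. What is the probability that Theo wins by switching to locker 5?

8/45

Condition on the true location of the prize voucher.
If it is in any of lockers 1, 5, 6, 7, and 9 (prior 1/9 each): the attendant has 35 equally likely choices, so probability 1/35; weight (1/9)·(1/35) = 1/315 each.
If it is in any of lockers 2, 3, and 4 (prior 1/9 each): that locker was opened and seen not to hold the prize — ruled out; weight (1/9)·0 = 0 each.
If it is in locker 8 (prior 1/9): the attendant has 56 equally likely choices, so probability 1/56; weight (1/9)·(1/56) = 1/504.
The weights sum to 1/56.
So P(the prize voucher in locker 5 | the attendant opened locker 2, locker 3, and locker 4) = (1/315) / (1/56) = 8/45.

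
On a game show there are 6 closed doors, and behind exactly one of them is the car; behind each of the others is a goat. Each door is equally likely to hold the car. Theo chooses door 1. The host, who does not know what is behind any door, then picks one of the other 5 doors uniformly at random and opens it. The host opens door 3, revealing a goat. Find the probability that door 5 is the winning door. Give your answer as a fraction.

Because the host chose which door to open without knowing where the car is, the choice is independent of the prize location. Learning that door 3 does not hold the car simply rules out that one location and leaves the remaining 5 doors still equally likely by symmetry.
So P(the car behind door 5) = 1/5.

1/5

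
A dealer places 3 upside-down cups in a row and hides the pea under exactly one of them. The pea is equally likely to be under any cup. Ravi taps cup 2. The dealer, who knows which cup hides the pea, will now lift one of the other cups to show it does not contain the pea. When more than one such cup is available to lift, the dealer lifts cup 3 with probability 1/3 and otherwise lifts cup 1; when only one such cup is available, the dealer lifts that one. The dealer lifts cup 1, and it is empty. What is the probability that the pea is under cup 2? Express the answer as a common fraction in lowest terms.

2/5

Condition on the true location of the pea.
If it is under cup 1 (prior 1/3): the dealer opened cup 1, so this case is ruled out; weight (1/3)·0 = 0.
If it is under cup 2 (prior 1/3): cup 3 is available but not opened, probability 2/3; weight (1/3)·(2/3) = 2/9.
If it is under cup 3 (prior 1/3): only cup 1 is available, probability 1; weight (1/3)·1 = 1/3.
The weights sum to 5/9.
So P(the pea under cup 2 | the dealer opened cup 1) = (2/9) / (5/9) = 2/5.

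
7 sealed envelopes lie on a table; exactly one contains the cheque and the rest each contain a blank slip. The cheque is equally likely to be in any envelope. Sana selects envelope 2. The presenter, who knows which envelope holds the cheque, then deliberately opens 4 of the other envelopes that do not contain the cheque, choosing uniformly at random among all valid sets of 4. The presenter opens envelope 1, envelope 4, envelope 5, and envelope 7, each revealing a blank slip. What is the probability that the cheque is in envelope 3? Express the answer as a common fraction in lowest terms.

3/7

Apply Bayes' rule, conditioning on where the cheque actually is.
If it is in any of envelopes 1, 4, 5, and 7 (prior 1/7 each): that envelope was opened and seen not to hold the prize — ruled out; weight (1/7)·0 = 0 each.
If it is in envelope 2 (prior 1/7): the presenter has 15 equally likely choices, so probability 1/15; weight (1/7)·(1/15) = 1/105.
If it is in either of envelopes 3 and 6 (prior 1/7 each): the presenter has 5 equally likely choices, so probability 1/5; weight (1/7)·(1/5) = 1/35 each.
The weights sum to 1/15.
So P(the cheque in envelope 3 | the presenter opened envelope 1, envelope 4, envelope 5, and envelope 7) = (1/35) / (1/15) = 3/7.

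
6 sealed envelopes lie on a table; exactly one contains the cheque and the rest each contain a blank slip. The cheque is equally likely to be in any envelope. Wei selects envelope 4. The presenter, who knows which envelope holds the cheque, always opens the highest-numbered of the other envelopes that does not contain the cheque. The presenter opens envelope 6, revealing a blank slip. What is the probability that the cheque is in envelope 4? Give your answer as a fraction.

Apply Bayes' rule, conditioning on where the cheque actually is.
If it is in any of envelopes 1, 2, 3, 4, and 5 (prior 1/6 each): envelope 6 is the highest-numbered option available, probability 1; weight (1/6)·1 = 1/6 each.
If it is in envelope 6 (prior 1/6): the presenter opened envelope 6, so this case is ruled out; weight (1/6)·0 = 0.
The weights sum to 5/6.
So P(the cheque in envelope 4 | the presenter opened envelope 6) = (1/6) / (5/6) = 1/5.

1/5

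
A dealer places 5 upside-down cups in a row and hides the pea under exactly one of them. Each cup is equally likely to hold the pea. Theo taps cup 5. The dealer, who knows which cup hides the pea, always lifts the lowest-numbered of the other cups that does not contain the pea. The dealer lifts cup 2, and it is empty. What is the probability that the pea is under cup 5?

0

Condition on the true location of the pea.
If it is under cup 1 (prior 1/5): cup 2 is the lowest-numbered option available, probability 1; weight (1/5)·1 = 1/5.
If it is under cup 2 (prior 1/5): the dealer opened cup 2, so this case is ruled out; weight (1/5)·0 = 0.
If it is under any of cups 3, 4, and 5 (prior 1/5 each): the dealer would have opened cup 1 instead, probability 0; weight (1/5)·0 = 0 each.
The weights sum to 1/5.
So P(the pea under cup 5 | the dealer opened cup 2) = 0 / (1/5) = 0.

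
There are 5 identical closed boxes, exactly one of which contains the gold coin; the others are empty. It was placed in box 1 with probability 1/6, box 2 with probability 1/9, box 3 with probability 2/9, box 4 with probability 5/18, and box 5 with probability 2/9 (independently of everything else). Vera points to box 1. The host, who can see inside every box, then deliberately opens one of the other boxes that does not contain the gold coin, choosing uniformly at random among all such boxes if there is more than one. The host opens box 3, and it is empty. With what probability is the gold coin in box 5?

16/53

Condition on the true location of the gold coin.
If it is in box 1 (prior 1/6): the host has 4 equally likely choices, so probability 1/4; weight (1/6)·(1/4) = 1/24.
If it is in box 2 (prior 1/9): the host has 3 equally likely choices, so probability 1/3; weight (1/9)·(1/3) = 1/27.
If it is in box 3 (prior 2/9): the host opened box 3, so this case is ruled out; weight (2/9)·0 = 0.
If it is in box 4 (prior 5/18): the host has 3 equally likely choices, so probability 1/3; weight (5/18)·(1/3) = 5/54.
If it is in box 5 (prior 2/9): the host has 3 equally likely choices, so probability 1/3; weight (2/9)·(1/3) = 2/27.
The weights sum to 53/216.
So P(the gold coin in box 5 | the host opened box 3) = (2/27) / (53/216) = 16/53.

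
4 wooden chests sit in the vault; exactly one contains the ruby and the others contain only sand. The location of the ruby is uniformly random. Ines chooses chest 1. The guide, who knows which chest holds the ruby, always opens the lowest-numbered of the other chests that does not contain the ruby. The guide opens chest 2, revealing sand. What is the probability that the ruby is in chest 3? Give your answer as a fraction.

Apply Bayes' rule, conditioning on where the ruby actually is.
If it is in any of chests 1, 3, and 4 (prior 1/4 each): chest 2 is the lowest-numbered option available, probability 1; weight (1/4)·1 = 1/4 each.
If it is in chest 2 (prior 1/4): the guide opened chest 2, so this case is ruled out; weight (1/4)·0 = 0.
The weights sum to 3/4.
So P(the ruby in chest 3 | the guide opened chest 2) = (1/4) / (3/4) = 1/3.

1/3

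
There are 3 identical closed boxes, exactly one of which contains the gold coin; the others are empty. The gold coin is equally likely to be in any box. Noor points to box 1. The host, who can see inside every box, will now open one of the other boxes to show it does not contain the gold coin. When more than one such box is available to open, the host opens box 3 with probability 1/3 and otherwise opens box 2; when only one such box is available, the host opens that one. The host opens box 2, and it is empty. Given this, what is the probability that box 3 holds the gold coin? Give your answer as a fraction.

Consider each possible location of the gold coin in turn.
If it is in box 1 (prior 1/3): box 3 is available but not opened, probability 2/3; weight (1/3)·(2/3) = 2/9.
If it is in box 2 (prior 1/3): the host opened box 2, so this case is ruled out; weight (1/3)·0 = 0.
If it is in box 3 (prior 1/3): only box 2 is available, probability 1; weight (1/3)·1 = 1/3.
The weights sum to 5/9.
So P(the gold coin in box 3 | the host opened box 2) = (1/3) / (5/9) = 3/5.

3/5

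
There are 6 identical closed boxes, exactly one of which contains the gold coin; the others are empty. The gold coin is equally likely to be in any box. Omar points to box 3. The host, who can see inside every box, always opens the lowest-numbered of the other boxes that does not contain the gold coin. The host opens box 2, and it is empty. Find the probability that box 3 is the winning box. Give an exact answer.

Consider each possible location of the gold coin in turn.
If it is in box 1 (prior 1/6): box 2 is the lowest-numbered option available, probability 1; weight (1/6)·1 = 1/6.
If it is in box 2 (prior 1/6): the host opened box 2, so this case is ruled out; weight (1/6)·0 = 0.
If it is in any of boxes 3, 4, 5, and 6 (prior 1/6 each): the host would have opened box 1 instead, probability 0; weight (1/6)·0 = 0 each.
The weights sum to 1/6.
So P(the gold coin in box 3 | the host opened box 2) = 0 / (1/6) = 0.

0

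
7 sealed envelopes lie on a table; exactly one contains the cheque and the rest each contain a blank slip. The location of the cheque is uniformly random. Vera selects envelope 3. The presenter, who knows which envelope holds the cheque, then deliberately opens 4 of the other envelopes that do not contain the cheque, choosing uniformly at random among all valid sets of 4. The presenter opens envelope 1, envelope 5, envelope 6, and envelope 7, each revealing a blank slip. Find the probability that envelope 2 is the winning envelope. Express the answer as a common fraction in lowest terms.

3/7

Condition on the true location of the cheque.
If it is in any of envelopes 1, 5, 6, and 7 (prior 1/7 each): that envelope was opened and seen not to hold the prize — ruled out; weight (1/7)·0 = 0 each.
If it is in either of envelopes 2 and 4 (prior 1/7 each): the presenter has 5 equally likely choices, so probability 1/5; weight (1/7)·(1/5) = 1/35 each.
If it is in envelope 3 (prior 1/7): the presenter has 15 equally likely choices, so probability 1/15; weight (1/7)·(1/15) = 1/105.
The weights sum to 1/15.
So P(the cheque in envelope 2 | the presenter opened envelope 1, envelope 5, envelope 6, and envelope 7) = (1/35) / (1/15) = 3/7.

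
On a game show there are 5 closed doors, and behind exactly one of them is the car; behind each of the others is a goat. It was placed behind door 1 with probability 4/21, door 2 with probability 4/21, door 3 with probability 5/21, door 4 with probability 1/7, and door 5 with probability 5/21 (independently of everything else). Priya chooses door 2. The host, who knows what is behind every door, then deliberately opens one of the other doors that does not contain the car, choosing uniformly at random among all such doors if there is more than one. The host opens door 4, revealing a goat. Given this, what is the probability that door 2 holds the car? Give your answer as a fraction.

Condition on the true location of the car.
If it is behind door 1 (prior 4/21): the host has 3 equally likely choices, so probability 1/3; weight (4/21)·(1/3) = 4/63.
If it is behind door 2 (prior 4/21): the host has 4 equally likely choices, so probability 1/4; weight (4/21)·(1/4) = 1/21.
If it is behind either of doors 3 and 5 (prior 5/21 each): the host has 3 equally likely choices, so probability 1/3; weight (5/21)·(1/3) = 5/63 each.
If it is behind door 4 (prior 1/7): the host opened door 4, so this case is ruled out; weight (1/7)·0 = 0.
The weights sum to 17/63.
So P(the car behind door 2 | the host opened door 4) = (1/21) / (17/63) = 3/17.

3/17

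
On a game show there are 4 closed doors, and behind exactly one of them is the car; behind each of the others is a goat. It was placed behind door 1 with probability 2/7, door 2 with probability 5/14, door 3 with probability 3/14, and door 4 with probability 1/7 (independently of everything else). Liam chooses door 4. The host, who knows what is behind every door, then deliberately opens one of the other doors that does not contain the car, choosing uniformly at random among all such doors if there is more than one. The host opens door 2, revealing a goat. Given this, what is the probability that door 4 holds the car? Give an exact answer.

4/25

Apply Bayes' rule, conditioning on where the car actually is.
If it is behind door 1 (prior 2/7): the host has 2 equally likely choices, so probability 1/2; weight (2/7)·(1/2) = 1/7.
If it is behind door 2 (prior 5/14): the host opened door 2, so this case is ruled out; weight (5/14)·0 = 0.
If it is behind door 3 (prior 3/14): the host has 2 equally likely choices, so probability 1/2; weight (3/14)·(1/2) = 3/28.
If it is behind door 4 (prior 1/7): the host has 3 equally likely choices, so probability 1/3; weight (1/7)·(1/3) = 1/21.
The weights sum to 25/84.
So P(the car behind door 4 | the host opened door 2) = (1/21) / (25/84) = 4/25.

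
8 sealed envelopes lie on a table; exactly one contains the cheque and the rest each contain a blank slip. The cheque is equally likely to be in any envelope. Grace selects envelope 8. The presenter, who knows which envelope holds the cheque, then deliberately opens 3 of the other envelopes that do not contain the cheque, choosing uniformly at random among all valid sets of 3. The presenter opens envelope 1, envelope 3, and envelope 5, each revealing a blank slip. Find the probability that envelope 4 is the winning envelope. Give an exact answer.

7/32

Apply Bayes' rule, conditioning on where the cheque actually is.
If it is in any of envelopes 1, 3, and 5 (prior 1/8 each): that envelope was opened and seen not to hold the prize — ruled out; weight (1/8)·0 = 0 each.
If it is in any of envelopes 2, 4, 6, and 7 (prior 1/8 each): the presenter has 20 equally likely choices, so probability 1/20; weight (1/8)·(1/20) = 1/160 each.
If it is in envelope 8 (prior 1/8): the presenter has 35 equally likely choices, so probability 1/35; weight (1/8)·(1/35) = 1/280.
The weights sum to 1/35.
So P(the cheque in envelope 4 | the presenter opened envelope 1, envelope 3, and envelope 5) = (1/160) / (1/35) = 7/32.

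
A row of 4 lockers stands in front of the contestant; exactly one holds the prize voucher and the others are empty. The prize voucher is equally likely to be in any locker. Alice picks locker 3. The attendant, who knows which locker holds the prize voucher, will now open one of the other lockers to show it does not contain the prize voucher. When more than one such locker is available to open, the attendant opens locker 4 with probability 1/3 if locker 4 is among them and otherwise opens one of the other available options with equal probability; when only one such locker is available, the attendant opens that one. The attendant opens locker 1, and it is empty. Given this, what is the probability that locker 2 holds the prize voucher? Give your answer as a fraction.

4/9

Consider each possible location of the prize voucher in turn.
If it is in locker 1 (prior 1/4): the attendant opened locker 1, so this case is ruled out; weight (1/4)·0 = 0.
If it is in locker 2 (prior 1/4): locker 4 is available but not opened, probability 2/3; weight (1/4)·(2/3) = 1/6.
If it is in locker 3 (prior 1/4): locker 4 is available but not opened; locker 1 gets probability (1 − 1/3)/2 = 1/3; weight (1/4)·(1/3) = 1/12.
If it is in locker 4 (prior 1/4): locker 4 holds the prize so is unavailable; the attendant chooses uniformly among the 2 others, probability 1/2; weight (1/4)·(1/2) = 1/8.
The weights sum to 3/8.
So P(the prize voucher in locker 2 | the attendant opened locker 1) = (1/6) / (3/8) = 4/9.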